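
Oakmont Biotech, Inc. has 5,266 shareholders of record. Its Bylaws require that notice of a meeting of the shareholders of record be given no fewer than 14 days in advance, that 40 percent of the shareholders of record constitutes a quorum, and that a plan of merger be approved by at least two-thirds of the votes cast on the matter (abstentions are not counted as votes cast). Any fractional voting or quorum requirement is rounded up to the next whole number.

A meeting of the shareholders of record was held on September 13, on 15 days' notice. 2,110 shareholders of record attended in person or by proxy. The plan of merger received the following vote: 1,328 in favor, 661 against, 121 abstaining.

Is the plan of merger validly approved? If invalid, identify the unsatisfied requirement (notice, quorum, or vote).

Valid — all requirements satisfied.

Notice: 15 days given; 14 required. Satisfied.
Quorum: 40% of 5,266 = 2,106.40, rounded up to 2,107; 2,110 present. Satisfied.
Vote: requires two-thirds of the votes cast (2,110 − 121 abstaining = 1,989); 2/3 of 1989 = 1326, so 1,326 needed; 1,328 in favor. Satisfied.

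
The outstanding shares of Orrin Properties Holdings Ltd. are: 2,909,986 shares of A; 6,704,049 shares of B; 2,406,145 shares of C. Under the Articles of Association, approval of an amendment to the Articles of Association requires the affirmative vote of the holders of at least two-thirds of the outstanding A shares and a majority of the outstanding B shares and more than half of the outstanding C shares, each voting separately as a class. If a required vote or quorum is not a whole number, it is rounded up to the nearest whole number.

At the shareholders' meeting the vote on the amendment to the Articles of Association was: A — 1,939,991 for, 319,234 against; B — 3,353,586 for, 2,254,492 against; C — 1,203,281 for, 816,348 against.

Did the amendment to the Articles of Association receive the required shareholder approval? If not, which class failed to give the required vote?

A: 2/3 of 2909986 = 1939990.67, rounded up to 1939991; 1,939,991 required, 1,939,991 in favor — approved.
B: a majority of 6704049 is 3352025; 3,352,025 required, 3,353,586 in favor — approved.
C: a majority of 2406145 is 1203073; 1,203,073 required, 1,203,281 in favor — approved.

Approved — every class gave the required vote.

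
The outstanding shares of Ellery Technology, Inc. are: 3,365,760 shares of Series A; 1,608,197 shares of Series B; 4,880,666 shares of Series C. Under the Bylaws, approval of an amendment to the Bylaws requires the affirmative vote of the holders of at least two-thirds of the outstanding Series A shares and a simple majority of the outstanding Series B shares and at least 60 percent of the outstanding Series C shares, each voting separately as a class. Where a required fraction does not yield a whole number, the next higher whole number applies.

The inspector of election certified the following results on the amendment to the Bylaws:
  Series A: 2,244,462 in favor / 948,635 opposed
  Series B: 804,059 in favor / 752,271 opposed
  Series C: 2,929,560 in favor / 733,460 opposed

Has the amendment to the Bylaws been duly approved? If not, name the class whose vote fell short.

Not approved — the Series B shares did not give the required vote.

Series A: 2/3 of 3365760 = 2243840; 2,243,840 required, 2,244,462 in favor — approved.
Series B: a majority of 1608197 is 804099; 804,099 required, 804,059 in favor — not approved.
Series C: 3/5 of 4880666 = 2928399.60, rounded up to 2928400; 2,928,400 required, 2,929,560 in favor — approved.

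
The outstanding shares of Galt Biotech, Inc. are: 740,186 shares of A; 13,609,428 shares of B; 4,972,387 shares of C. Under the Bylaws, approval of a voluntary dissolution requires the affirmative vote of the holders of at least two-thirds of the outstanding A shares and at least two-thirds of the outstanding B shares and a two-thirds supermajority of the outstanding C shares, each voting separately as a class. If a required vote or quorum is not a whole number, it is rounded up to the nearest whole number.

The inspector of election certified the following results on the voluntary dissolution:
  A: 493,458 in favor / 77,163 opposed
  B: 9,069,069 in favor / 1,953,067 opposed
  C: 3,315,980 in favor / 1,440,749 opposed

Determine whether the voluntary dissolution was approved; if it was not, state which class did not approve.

Not approved — the B shares did not give the required vote.

A: 2/3 of 740186 = 493457.33, rounded up to 493458; 493,458 required, 493,458 in favor — approved.
B: 2/3 of 13609428 = 9072952; 9,072,952 required, 9,069,069 in favor — not approved.
C: 2/3 of 4972387 = 3314924.67, rounded up to 3314925; 3,314,925 required, 3,315,980 in favor — approved.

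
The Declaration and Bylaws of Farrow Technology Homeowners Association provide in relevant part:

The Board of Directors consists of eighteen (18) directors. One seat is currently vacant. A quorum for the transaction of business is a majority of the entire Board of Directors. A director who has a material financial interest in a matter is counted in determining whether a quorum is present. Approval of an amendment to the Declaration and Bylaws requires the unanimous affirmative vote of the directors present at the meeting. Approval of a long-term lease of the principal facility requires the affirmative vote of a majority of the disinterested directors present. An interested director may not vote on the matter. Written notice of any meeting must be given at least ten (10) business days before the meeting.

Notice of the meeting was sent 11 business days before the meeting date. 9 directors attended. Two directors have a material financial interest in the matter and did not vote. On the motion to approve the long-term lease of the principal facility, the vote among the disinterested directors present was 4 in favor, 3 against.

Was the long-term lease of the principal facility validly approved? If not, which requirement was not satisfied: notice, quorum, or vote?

Invalid — quorum requirement not satisfied.

Notice: 11 business days given; 10 required (11 ≥ 10). Satisfied.
Quorum: 9 present (interested directors count toward quorum); quorum is 10. Not satisfied.
Vote: the long-term lease of the principal facility requires a majority of the disinterested directors present (9 − 2 = 7). A majority of 7 is 4, so 4 affirmative votes are needed; 4 voted in favor. Satisfied. (Moot — without a quorum no business can be validly transacted.)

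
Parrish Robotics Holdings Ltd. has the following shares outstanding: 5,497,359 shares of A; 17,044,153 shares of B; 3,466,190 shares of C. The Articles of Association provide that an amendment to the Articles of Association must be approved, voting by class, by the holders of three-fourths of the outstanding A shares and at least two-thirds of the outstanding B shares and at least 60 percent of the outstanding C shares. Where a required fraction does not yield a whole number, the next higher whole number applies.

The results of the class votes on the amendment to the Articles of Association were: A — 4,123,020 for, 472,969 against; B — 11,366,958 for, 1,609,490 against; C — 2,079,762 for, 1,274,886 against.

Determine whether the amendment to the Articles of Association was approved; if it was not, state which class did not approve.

A: 3/4 of 5497359 = 4123019.25, rounded up to 4123020; 4,123,020 required, 4,123,020 in favor — approved.
B: 2/3 of 17044153 = 11362768.67, rounded up to 11362769; 11,362,769 required, 11,366,958 in favor — approved.
C: 3/5 of 3466190 = 2079714; 2,079,714 required, 2,079,762 in favor — approved.

Approved — every class gave the required vote.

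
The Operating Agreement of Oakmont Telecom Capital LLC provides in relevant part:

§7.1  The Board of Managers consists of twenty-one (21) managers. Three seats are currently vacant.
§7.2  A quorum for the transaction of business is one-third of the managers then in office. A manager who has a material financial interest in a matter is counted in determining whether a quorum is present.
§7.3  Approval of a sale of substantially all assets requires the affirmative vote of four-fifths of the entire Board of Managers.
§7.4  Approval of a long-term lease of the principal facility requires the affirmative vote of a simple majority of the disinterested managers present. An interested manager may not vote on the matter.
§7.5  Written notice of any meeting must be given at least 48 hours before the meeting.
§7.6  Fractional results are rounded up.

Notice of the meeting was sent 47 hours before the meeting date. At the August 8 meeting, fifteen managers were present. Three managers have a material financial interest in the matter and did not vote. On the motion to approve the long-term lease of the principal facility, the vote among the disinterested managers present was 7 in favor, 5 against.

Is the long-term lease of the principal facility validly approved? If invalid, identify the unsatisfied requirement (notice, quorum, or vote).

Invalid — notice requirement not satisfied.

Notice: 47 hours given; 48 required (47 < 48). Not satisfied.
Quorum: 15 present (interested managers count toward quorum); quorum is 6. Satisfied.
Vote: the long-term lease of the principal facility requires a majority of the disinterested managers present (15 − 3 = 12). A majority of 12 is 7, so 7 affirmative votes are needed; 7 voted in favor. Satisfied.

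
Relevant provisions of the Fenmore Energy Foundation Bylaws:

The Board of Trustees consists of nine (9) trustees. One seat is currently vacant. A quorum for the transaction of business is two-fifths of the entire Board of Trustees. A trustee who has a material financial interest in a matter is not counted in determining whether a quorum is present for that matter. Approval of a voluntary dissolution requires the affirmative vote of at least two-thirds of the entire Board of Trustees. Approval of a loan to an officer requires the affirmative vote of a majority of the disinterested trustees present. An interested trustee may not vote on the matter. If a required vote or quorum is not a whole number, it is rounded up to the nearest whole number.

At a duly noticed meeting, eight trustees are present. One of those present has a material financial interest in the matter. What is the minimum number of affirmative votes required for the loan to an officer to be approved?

The loan to an officer requires a majority of the disinterested trustees present (8 − 1 = 7).
A majority of 7 is 4.

4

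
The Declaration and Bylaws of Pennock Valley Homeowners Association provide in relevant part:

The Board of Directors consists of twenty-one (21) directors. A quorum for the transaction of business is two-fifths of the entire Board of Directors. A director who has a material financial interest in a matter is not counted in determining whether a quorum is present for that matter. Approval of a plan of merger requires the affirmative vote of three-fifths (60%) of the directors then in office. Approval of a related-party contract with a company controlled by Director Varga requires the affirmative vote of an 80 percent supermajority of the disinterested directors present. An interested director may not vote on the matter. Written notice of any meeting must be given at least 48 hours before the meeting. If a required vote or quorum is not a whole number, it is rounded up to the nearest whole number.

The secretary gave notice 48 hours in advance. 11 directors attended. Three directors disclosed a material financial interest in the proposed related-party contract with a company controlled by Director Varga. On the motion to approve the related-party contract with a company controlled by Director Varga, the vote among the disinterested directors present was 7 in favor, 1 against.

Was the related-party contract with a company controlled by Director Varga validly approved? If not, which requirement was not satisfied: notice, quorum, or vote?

Invalid — quorum requirement not satisfied.

Notice: 48 hours given; 48 required (48 ≥ 48). Satisfied.
Quorum: 11 present, but the 3 interested directors do not count, leaving 8. Quorum is 9. Not satisfied.
Vote: the related-party contract with a company controlled by Director Varga requires four-fifths of the disinterested directors present (11 − 3 = 8). 4/5 of 8 = 6.40, rounded up to 7, so 7 affirmative votes are needed; 7 voted in favor. Satisfied. (Moot — without a quorum no business can be validly transacted.)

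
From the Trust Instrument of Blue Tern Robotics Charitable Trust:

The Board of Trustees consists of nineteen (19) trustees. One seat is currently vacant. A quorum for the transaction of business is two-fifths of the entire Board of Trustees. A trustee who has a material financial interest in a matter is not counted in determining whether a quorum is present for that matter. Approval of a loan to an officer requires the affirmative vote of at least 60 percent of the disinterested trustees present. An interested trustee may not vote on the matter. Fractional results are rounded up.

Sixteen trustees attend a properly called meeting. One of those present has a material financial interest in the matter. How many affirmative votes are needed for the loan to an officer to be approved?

9

The loan to an officer requires three-fifths of the disinterested trustees present (16 − 1 = 15).
3/5 of 15 = 9.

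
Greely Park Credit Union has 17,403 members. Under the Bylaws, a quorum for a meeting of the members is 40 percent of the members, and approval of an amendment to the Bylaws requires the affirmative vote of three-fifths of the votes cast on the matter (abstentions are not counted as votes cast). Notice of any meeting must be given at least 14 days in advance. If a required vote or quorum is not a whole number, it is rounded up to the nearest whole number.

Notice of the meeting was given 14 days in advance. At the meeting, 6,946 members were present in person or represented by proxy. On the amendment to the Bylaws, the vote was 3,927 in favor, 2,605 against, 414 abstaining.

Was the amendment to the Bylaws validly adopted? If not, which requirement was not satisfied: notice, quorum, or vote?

Invalid — quorum requirement not satisfied.

Notice: 14 days given; 14 required. Satisfied.
Quorum: 40% of 17,403 = 6,961.20, rounded up to 6,962; 6,946 present. Not satisfied.
Vote: requires three-fifths of the votes cast (6,946 − 414 abstaining = 6,532); 3/5 of 6532 = 3919.20, rounded up to 3920, so 3,920 needed; 3,927 in favor. Satisfied.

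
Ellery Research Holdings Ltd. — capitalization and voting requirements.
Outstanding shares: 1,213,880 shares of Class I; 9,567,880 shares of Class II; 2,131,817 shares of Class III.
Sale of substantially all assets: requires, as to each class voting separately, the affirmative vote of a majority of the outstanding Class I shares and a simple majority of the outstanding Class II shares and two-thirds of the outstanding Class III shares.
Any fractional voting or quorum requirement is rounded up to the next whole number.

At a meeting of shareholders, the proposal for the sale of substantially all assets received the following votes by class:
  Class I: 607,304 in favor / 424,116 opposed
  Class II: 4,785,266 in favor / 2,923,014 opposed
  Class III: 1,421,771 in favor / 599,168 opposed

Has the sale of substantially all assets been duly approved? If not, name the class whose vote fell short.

Approved — every class gave the required vote.

Class I: a majority of 1213880 is 606941; 606,941 required, 607,304 in favor — approved.
Class II: a majority of 9567880 is 4783941; 4,783,941 required, 4,785,266 in favor — approved.
Class III: 2/3 of 2131817 = 1421211.33, rounded up to 1421212; 1,421,212 required, 1,421,771 in favor — approved.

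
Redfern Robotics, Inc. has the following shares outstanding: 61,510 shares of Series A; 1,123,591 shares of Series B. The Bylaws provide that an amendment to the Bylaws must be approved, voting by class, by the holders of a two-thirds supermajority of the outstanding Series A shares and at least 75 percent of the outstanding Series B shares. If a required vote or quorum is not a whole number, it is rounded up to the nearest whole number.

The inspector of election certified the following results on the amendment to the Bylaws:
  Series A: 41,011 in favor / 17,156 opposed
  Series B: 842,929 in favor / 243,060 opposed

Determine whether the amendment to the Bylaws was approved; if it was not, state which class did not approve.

Series A: 2/3 of 61510 = 41006.67, rounded up to 41007; 41,007 required, 41,011 in favor — approved.
Series B: 3/4 of 1123591 = 842693.25, rounded up to 842694; 842,694 required, 842,929 in favor — approved.

Approved — every class gave the required vote.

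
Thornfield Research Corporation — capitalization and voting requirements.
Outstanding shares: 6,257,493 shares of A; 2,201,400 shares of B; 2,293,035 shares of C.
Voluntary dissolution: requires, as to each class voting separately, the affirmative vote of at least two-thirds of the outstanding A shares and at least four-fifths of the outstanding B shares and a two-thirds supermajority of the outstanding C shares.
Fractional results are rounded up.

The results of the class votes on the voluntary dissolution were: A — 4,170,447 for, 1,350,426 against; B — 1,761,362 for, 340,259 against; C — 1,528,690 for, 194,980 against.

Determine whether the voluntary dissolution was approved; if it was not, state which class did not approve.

A: 2/3 of 6257493 = 4171662; 4,171,662 required, 4,170,447 in favor — not approved.
B: 4/5 of 2201400 = 1761120; 1,761,120 required, 1,761,362 in favor — approved.
C: 2/3 of 2293035 = 1528690; 1,528,690 required, 1,528,690 in favor — approved.

Not approved — the A shares did not give the required vote.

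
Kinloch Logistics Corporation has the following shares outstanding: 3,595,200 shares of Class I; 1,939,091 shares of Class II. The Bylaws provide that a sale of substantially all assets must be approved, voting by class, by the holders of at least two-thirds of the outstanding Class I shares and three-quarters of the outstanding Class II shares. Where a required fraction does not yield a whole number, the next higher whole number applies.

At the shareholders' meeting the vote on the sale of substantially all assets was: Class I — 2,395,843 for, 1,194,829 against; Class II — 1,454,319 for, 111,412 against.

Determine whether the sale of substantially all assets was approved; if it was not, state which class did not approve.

Class I: 2/3 of 3595200 = 2396800; 2,396,800 required, 2,395,843 in favor — not approved.
Class II: 3/4 of 1939091 = 1454318.25, rounded up to 1454319; 1,454,319 required, 1,454,319 in favor — approved.

Not approved — the Class I shares did not give the required vote.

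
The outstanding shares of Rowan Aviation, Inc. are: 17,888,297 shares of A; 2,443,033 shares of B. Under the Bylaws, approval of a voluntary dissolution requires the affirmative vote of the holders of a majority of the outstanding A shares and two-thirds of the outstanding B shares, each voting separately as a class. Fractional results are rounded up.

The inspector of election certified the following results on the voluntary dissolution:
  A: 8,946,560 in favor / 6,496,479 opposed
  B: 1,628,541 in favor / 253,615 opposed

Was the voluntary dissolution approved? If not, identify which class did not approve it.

Not approved — the B shares did not give the required vote.

A: a majority of 17888297 is 8944149; 8,944,149 required, 8,946,560 in favor — approved.
B: 2/3 of 2443033 = 1628688.67, rounded up to 1628689; 1,628,689 required, 1,628,541 in favor — not approved.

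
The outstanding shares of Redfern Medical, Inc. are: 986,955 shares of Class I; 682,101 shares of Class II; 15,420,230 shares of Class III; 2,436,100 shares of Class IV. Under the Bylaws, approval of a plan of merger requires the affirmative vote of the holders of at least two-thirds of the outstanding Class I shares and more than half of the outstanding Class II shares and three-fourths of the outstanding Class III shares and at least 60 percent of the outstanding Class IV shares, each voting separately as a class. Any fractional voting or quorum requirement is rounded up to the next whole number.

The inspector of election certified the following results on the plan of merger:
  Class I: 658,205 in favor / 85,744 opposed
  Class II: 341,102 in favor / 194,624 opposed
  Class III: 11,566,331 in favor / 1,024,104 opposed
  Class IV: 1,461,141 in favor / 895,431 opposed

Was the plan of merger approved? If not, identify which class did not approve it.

Not approved — the Class IV shares did not give the required vote.

Class I: 2/3 of 986955 = 657970; 657,970 required, 658,205 in favor — approved.
Class II: a majority of 682101 is 341051; 341,051 required, 341,102 in favor — approved.
Class III: 3/4 of 15420230 = 11565172.50, rounded up to 11565173; 11,565,173 required, 11,566,331 in favor — approved.
Class IV: 3/5 of 2436100 = 1461660; 1,461,660 required, 1,461,141 in favor — not approved.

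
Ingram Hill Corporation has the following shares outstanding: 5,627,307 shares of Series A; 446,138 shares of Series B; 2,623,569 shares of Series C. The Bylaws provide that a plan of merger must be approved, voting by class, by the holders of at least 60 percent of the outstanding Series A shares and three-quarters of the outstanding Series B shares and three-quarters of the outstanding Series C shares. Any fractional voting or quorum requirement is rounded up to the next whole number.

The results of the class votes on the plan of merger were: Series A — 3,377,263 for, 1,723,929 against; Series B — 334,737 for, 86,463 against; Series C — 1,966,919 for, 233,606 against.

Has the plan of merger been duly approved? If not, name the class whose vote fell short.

Series A: 3/5 of 5627307 = 3376384.20, rounded up to 3376385; 3,376,385 required, 3,377,263 in favor — approved.
Series B: 3/4 of 446138 = 334603.50, rounded up to 334604; 334,604 required, 334,737 in favor — approved.
Series C: 3/4 of 2623569 = 1967676.75, rounded up to 1967677; 1,967,677 required, 1,966,919 in favor — not approved.

Not approved — the Series C shares did not give the required vote.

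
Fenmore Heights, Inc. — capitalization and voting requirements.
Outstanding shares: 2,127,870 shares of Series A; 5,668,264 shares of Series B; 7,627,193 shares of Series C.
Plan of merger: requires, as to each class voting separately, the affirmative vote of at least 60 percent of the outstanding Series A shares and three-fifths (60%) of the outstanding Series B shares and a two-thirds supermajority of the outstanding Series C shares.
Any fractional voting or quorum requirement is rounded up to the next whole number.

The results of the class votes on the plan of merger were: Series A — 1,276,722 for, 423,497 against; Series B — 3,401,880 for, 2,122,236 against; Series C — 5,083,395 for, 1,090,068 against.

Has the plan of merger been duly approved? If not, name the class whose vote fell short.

Series A: 3/5 of 2127870 = 1276722; 1,276,722 required, 1,276,722 in favor — approved.
Series B: 3/5 of 5668264 = 3400958.40, rounded up to 3400959; 3,400,959 required, 3,401,880 in favor — approved.
Series C: 2/3 of 7627193 = 5084795.33, rounded up to 5084796; 5,084,796 required, 5,083,395 in favor — not approved.

Not approved — the Series C shares did not give the required vote.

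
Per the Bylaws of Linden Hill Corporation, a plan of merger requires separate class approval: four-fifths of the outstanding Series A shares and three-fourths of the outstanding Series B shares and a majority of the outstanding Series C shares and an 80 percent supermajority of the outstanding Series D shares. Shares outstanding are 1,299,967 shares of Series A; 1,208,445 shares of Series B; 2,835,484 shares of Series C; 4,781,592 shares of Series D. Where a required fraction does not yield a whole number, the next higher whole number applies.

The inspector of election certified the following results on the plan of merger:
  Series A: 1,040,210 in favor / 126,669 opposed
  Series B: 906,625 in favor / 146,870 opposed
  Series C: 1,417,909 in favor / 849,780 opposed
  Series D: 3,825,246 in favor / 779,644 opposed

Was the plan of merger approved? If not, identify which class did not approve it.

Not approved — the Series D shares did not give the required vote.

Series A: 4/5 of 1299967 = 1039973.60, rounded up to 1039974; 1,039,974 required, 1,040,210 in favor — approved.
Series B: 3/4 of 1208445 = 906333.75, rounded up to 906334; 906,334 required, 906,625 in favor — approved.
Series C: a majority of 2835484 is 1417743; 1,417,743 required, 1,417,909 in favor — approved.
Series D: 4/5 of 4781592 = 3825273.60, rounded up to 3825274; 3,825,274 required, 3,825,246 in favor — not approved.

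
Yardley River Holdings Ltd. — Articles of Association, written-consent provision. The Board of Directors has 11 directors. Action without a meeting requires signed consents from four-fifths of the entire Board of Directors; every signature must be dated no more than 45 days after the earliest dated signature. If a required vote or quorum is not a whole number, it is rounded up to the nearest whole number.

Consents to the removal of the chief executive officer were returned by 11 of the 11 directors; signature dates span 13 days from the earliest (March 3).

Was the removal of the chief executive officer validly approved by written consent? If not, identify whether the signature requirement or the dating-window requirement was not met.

Signatures required: four-fifths of 11 — 4/5 of 11 = 8.80, rounded up to 9, so 9 needed; 11 signed. Sufficient.
Dating window: the latest signature is 13 days after the earliest; the limit is 45 days. Within the window.

Effective — both the signature and dating-window requirements are satisfied.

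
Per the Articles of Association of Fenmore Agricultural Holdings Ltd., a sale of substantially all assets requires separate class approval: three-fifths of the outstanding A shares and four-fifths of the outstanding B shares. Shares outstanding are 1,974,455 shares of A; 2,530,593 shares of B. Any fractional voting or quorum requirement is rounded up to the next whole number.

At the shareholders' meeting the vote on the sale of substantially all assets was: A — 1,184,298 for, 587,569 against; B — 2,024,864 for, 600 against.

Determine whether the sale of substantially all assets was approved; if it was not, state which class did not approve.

Not approved — the A shares did not give the required vote.

A: 3/5 of 1974455 = 1184673; 1,184,673 required, 1,184,298 in favor — not approved.
B: 4/5 of 2530593 = 2024474.40, rounded up to 2024475; 2,024,475 required, 2,024,864 in favor — approved.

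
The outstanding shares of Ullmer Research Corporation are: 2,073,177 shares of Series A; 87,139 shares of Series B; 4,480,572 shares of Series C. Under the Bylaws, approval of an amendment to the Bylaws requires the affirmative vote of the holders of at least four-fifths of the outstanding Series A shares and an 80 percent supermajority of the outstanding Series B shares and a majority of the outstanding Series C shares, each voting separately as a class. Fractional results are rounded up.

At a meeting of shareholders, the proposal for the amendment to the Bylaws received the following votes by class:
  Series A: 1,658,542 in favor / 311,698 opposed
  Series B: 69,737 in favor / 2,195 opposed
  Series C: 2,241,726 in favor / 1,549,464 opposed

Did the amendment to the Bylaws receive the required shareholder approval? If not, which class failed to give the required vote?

Approved — every class gave the required vote.

Series A: 4/5 of 2073177 = 1658541.60, rounded up to 1658542; 1,658,542 required, 1,658,542 in favor — approved.
Series B: 4/5 of 87139 = 69711.20, rounded up to 69712; 69,712 required, 69,737 in favor — approved.
Series C: a majority of 4480572 is 2240287; 2,240,287 required, 2,241,726 in favor — approved.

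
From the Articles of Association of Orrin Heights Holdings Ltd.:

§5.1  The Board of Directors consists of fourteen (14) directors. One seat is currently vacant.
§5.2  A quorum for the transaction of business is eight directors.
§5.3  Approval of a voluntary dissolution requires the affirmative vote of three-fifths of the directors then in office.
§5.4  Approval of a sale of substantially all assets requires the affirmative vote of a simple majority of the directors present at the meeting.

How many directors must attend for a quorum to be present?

8

The quorum is fixed at 8.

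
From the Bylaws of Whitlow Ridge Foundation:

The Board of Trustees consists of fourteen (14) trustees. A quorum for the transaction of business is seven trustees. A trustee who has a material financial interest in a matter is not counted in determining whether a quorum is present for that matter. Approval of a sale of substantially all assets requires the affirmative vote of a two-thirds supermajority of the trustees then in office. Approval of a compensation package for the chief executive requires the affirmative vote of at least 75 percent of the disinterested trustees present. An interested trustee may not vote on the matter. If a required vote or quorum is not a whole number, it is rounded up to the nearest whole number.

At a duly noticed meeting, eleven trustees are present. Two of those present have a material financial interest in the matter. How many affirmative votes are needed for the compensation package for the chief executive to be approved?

The compensation package for the chief executive requires three-fourths of the disinterested trustees present (11 − 2 = 9).
3/4 of 9 = 6.75, rounded up to 7.

7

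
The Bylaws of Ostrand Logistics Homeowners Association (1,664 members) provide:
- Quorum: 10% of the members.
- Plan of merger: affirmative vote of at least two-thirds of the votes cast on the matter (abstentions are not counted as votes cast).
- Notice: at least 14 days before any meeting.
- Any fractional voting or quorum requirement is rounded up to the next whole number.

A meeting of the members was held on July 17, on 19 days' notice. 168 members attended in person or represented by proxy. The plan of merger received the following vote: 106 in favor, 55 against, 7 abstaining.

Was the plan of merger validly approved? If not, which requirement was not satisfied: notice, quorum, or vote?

Invalid — vote requirement not satisfied.

Notice: 19 days given; 14 required. Satisfied.
Quorum: 10% of 1,664 = 166.40, rounded up to 167; 168 present. Satisfied.
Vote: requires two-thirds of the votes cast (168 − 7 abstaining = 161); 2/3 of 161 = 107.33, rounded up to 108, so 108 needed; 106 in favor. Not satisfied.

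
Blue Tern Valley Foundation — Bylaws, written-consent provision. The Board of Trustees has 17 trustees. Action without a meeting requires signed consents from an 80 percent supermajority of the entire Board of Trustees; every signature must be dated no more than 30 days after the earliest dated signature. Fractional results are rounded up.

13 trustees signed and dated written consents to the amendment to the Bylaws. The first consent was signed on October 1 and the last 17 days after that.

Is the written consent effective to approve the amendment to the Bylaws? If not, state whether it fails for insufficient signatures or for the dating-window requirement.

Signatures required: an 80 percent supermajority of 17 — 4/5 of 17 = 13.60, rounded up to 14, so 14 needed; 13 signed. Insufficient.
Dating window: the latest signature is 17 days after the earliest; the limit is 30 days. Within the window.

Not effective — insufficient signatures.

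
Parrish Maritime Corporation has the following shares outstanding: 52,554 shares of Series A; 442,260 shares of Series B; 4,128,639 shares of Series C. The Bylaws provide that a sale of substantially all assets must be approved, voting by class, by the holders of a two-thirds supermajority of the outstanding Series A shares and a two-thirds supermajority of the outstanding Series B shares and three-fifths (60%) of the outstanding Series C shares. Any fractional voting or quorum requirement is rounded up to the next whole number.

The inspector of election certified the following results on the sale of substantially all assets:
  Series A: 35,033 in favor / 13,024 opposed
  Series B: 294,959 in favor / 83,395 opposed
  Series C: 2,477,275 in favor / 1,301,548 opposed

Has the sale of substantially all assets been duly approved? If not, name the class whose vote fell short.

Series A: 2/3 of 52554 = 35036; 35,036 required, 35,033 in favor — not approved.
Series B: 2/3 of 442260 = 294840; 294,840 required, 294,959 in favor — approved.
Series C: 3/5 of 4128639 = 2477183.40, rounded up to 2477184; 2,477,184 required, 2,477,275 in favor — approved.

Not approved — the Series A shares did not give the required vote.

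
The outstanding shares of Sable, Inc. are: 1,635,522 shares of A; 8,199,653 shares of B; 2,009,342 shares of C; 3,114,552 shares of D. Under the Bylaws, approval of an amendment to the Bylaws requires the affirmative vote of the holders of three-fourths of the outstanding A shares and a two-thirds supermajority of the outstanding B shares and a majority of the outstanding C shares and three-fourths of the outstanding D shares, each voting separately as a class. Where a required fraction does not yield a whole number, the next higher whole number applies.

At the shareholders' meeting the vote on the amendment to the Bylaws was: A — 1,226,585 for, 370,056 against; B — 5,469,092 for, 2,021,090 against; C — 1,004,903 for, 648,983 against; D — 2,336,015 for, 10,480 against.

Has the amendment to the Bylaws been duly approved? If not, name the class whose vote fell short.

A: 3/4 of 1635522 = 1226641.50, rounded up to 1226642; 1,226,642 required, 1,226,585 in favor — not approved.
B: 2/3 of 8199653 = 5466435.33, rounded up to 5466436; 5,466,436 required, 5,469,092 in favor — approved.
C: a majority of 2009342 is 1004672; 1,004,672 required, 1,004,903 in favor — approved.
D: 3/4 of 3114552 = 2335914; 2,335,914 required, 2,336,015 in favor — approved.

Not approved — the A shares did not give the required vote.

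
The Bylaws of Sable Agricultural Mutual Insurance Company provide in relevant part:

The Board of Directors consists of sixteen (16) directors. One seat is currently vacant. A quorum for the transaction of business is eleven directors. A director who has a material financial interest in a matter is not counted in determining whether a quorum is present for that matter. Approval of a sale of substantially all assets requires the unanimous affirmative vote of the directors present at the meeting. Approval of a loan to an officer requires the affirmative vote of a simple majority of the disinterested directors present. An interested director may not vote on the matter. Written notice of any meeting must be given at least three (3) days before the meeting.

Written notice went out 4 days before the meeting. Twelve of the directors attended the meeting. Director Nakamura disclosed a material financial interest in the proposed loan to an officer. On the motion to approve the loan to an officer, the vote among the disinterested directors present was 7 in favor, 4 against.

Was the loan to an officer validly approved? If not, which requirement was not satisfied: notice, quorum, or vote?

Notice: 4 days given; 3 required (4 ≥ 3). Satisfied.
Quorum: 12 present, but the 1 interested director does not count, leaving 11. Quorum is 11. Satisfied.
Vote: the loan to an officer requires a majority of the disinterested directors present (12 − 1 = 11). A majority of 11 is 6, so 6 affirmative votes are needed; 7 voted in favor. Satisfied.

Valid — all requirements satisfied.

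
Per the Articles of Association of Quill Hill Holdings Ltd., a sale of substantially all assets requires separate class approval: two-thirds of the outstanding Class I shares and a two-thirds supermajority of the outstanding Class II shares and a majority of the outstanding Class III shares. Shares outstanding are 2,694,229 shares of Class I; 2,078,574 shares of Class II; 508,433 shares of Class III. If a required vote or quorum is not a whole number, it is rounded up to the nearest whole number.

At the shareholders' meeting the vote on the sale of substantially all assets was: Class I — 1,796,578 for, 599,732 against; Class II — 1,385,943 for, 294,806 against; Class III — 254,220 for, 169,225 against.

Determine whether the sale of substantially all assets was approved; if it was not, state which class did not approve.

Class I: 2/3 of 2694229 = 1796152.67, rounded up to 1796153; 1,796,153 required, 1,796,578 in favor — approved.
Class II: 2/3 of 2078574 = 1385716; 1,385,716 required, 1,385,943 in favor — approved.
Class III: a majority of 508433 is 254217; 254,217 required, 254,220 in favor — approved.

Approved — every class gave the required vote.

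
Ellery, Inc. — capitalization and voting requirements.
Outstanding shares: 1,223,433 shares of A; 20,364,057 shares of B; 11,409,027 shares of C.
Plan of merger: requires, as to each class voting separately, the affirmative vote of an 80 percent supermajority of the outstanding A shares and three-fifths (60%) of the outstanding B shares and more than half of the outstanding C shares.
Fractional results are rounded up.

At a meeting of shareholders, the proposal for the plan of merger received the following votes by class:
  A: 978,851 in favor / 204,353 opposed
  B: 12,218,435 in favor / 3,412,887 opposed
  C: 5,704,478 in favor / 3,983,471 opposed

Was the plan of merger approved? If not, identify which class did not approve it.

Not approved — the C shares did not give the required vote.

A: 4/5 of 1223433 = 978746.40, rounded up to 978747; 978,747 required, 978,851 in favor — approved.
B: 3/5 of 20364057 = 12218434.20, rounded up to 12218435; 12,218,435 required, 12,218,435 in favor — approved.
C: a majority of 11409027 is 5704514; 5,704,514 required, 5,704,478 in favor — not approved.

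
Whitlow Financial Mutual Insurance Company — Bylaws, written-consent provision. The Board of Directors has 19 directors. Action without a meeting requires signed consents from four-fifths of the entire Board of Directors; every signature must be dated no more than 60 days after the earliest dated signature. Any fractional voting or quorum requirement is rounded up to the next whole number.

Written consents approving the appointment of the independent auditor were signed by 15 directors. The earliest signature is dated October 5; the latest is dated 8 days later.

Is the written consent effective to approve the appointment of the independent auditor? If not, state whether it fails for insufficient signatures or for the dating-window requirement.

Signatures required: four-fifths of 19 — 4/5 of 19 = 15.20, rounded up to 16, so 16 needed; 15 signed. Insufficient.
Dating window: the latest signature is 8 days after the earliest; the limit is 60 days. Within the window.

Not effective — insufficient signatures.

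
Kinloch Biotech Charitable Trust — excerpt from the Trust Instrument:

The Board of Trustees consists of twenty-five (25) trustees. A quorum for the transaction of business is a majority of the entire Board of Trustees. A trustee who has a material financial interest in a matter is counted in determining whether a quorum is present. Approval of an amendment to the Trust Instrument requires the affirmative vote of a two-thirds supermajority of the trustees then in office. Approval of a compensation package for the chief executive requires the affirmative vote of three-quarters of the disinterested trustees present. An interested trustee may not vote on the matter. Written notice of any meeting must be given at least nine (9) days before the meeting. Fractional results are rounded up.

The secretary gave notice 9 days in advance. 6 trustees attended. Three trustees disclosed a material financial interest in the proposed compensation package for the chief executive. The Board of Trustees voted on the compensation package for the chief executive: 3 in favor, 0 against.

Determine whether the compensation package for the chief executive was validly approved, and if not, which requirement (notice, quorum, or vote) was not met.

Invalid — quorum requirement not satisfied.

Notice: 9 days given; 9 required (9 ≥ 9). Satisfied.
Quorum: 6 present (interested trustees count toward quorum); quorum is 13. Not satisfied.
Vote: the compensation package for the chief executive requires three-fourths of the disinterested trustees present (6 − 3 = 3). 3/4 of 3 = 2.25, rounded up to 3, so 3 affirmative votes are needed; 3 voted in favor. Satisfied. (Moot — without a quorum no business can be validly transacted.)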